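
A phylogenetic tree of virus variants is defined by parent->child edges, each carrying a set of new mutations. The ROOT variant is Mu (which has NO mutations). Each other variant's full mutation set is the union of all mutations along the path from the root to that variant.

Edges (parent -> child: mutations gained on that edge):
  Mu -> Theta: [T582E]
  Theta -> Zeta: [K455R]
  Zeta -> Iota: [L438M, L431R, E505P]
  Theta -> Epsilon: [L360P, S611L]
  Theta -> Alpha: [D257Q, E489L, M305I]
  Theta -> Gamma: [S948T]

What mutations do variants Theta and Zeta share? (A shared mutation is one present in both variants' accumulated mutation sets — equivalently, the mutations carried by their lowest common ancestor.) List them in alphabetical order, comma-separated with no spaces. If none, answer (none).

Answer: T582E

Derivation:
Accumulating mutations along path to Theta:
  At Mu: gained [] -> total []
  At Theta: gained ['T582E'] -> total ['T582E']
Mutations(Theta) = ['T582E']
Accumulating mutations along path to Zeta:
  At Mu: gained [] -> total []
  At Theta: gained ['T582E'] -> total ['T582E']
  At Zeta: gained ['K455R'] -> total ['K455R', 'T582E']
Mutations(Zeta) = ['K455R', 'T582E']
Intersection: ['T582E'] ∩ ['K455R', 'T582E'] = ['T582E']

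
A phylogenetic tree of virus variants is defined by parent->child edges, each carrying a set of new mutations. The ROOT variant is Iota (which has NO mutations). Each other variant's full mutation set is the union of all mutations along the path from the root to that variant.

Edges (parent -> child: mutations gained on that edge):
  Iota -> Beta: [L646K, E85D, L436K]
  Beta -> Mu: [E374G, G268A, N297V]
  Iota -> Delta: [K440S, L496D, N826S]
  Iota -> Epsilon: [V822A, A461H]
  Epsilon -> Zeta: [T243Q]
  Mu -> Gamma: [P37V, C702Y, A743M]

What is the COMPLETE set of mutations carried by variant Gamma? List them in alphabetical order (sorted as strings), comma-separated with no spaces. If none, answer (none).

Answer: A743M,C702Y,E374G,E85D,G268A,L436K,L646K,N297V,P37V

Derivation:
At Iota: gained [] -> total []
At Beta: gained ['L646K', 'E85D', 'L436K'] -> total ['E85D', 'L436K', 'L646K']
At Mu: gained ['E374G', 'G268A', 'N297V'] -> total ['E374G', 'E85D', 'G268A', 'L436K', 'L646K', 'N297V']
At Gamma: gained ['P37V', 'C702Y', 'A743M'] -> total ['A743M', 'C702Y', 'E374G', 'E85D', 'G268A', 'L436K', 'L646K', 'N297V', 'P37V']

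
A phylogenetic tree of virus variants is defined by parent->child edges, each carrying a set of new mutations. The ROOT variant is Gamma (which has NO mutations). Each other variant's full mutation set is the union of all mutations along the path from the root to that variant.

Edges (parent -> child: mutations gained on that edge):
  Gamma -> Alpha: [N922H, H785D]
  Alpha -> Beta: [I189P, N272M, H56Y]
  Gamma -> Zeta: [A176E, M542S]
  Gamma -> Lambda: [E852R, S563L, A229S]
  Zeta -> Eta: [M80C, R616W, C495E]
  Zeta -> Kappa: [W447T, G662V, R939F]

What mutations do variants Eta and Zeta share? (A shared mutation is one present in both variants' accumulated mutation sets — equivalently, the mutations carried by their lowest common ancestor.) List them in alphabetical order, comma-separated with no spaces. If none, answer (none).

Accumulating mutations along path to Eta:
  At Gamma: gained [] -> total []
  At Zeta: gained ['A176E', 'M542S'] -> total ['A176E', 'M542S']
  At Eta: gained ['M80C', 'R616W', 'C495E'] -> total ['A176E', 'C495E', 'M542S', 'M80C', 'R616W']
Mutations(Eta) = ['A176E', 'C495E', 'M542S', 'M80C', 'R616W']
Accumulating mutations along path to Zeta:
  At Gamma: gained [] -> total []
  At Zeta: gained ['A176E', 'M542S'] -> total ['A176E', 'M542S']
Mutations(Zeta) = ['A176E', 'M542S']
Intersection: ['A176E', 'C495E', 'M542S', 'M80C', 'R616W'] ∩ ['A176E', 'M542S'] = ['A176E', 'M542S']

Answer: A176E,M542S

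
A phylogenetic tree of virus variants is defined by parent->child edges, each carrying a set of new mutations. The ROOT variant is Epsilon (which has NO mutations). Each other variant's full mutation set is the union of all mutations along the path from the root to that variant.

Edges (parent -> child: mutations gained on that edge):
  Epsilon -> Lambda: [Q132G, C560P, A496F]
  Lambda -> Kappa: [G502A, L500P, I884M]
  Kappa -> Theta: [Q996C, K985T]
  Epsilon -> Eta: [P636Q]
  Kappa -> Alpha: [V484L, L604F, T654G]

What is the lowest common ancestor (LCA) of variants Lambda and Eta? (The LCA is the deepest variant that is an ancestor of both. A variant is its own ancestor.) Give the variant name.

Answer: Epsilon

Derivation:
Path from root to Lambda: Epsilon -> Lambda
  ancestors of Lambda: {Epsilon, Lambda}
Path from root to Eta: Epsilon -> Eta
  ancestors of Eta: {Epsilon, Eta}
Common ancestors: {Epsilon}
Walk up from Eta: Eta (not in ancestors of Lambda), Epsilon (in ancestors of Lambda)
Deepest common ancestor (LCA) = Epsilon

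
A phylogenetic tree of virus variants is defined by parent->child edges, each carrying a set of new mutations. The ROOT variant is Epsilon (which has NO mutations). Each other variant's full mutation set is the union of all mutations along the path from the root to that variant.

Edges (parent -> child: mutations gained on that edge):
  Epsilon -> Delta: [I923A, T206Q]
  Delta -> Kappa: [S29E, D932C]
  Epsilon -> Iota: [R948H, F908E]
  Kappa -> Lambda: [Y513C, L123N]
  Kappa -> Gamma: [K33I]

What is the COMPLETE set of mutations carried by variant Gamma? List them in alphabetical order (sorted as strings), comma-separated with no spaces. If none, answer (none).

At Epsilon: gained [] -> total []
At Delta: gained ['I923A', 'T206Q'] -> total ['I923A', 'T206Q']
At Kappa: gained ['S29E', 'D932C'] -> total ['D932C', 'I923A', 'S29E', 'T206Q']
At Gamma: gained ['K33I'] -> total ['D932C', 'I923A', 'K33I', 'S29E', 'T206Q']

Answer: D932C,I923A,K33I,S29E,T206Q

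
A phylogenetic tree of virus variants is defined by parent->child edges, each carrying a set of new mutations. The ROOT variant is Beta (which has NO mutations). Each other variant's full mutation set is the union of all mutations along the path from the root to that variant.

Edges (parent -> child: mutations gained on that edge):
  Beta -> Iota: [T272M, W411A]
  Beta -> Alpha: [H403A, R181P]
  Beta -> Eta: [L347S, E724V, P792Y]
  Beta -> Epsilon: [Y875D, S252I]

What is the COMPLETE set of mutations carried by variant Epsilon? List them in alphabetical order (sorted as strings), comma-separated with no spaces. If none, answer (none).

Answer: S252I,Y875D

Derivation:
At Beta: gained [] -> total []
At Epsilon: gained ['Y875D', 'S252I'] -> total ['S252I', 'Y875D']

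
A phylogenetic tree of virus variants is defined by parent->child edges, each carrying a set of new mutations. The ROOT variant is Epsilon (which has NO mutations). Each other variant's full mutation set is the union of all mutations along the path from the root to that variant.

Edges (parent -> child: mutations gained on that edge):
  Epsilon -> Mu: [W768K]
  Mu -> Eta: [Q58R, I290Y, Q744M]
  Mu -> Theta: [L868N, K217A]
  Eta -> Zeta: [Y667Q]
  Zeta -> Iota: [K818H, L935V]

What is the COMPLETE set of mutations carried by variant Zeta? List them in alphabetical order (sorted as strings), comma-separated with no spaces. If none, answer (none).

Answer: I290Y,Q58R,Q744M,W768K,Y667Q

Derivation:
At Epsilon: gained [] -> total []
At Mu: gained ['W768K'] -> total ['W768K']
At Eta: gained ['Q58R', 'I290Y', 'Q744M'] -> total ['I290Y', 'Q58R', 'Q744M', 'W768K']
At Zeta: gained ['Y667Q'] -> total ['I290Y', 'Q58R', 'Q744M', 'W768K', 'Y667Q']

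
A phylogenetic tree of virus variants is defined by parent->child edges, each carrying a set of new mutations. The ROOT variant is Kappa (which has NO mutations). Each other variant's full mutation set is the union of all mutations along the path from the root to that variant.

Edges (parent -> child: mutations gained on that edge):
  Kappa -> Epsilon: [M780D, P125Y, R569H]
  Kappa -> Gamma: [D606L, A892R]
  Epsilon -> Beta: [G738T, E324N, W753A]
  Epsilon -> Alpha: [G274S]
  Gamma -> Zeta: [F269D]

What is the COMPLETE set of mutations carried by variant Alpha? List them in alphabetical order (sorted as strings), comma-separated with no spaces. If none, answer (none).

Answer: G274S,M780D,P125Y,R569H

Derivation:
At Kappa: gained [] -> total []
At Epsilon: gained ['M780D', 'P125Y', 'R569H'] -> total ['M780D', 'P125Y', 'R569H']
At Alpha: gained ['G274S'] -> total ['G274S', 'M780D', 'P125Y', 'R569H']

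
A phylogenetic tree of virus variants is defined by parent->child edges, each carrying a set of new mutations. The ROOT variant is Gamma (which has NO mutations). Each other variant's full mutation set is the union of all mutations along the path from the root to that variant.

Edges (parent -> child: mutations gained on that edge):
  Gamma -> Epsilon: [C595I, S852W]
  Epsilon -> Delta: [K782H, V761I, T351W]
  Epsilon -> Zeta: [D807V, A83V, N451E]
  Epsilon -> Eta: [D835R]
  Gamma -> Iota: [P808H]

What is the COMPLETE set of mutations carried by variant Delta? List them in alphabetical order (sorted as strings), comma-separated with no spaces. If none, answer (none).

Answer: C595I,K782H,S852W,T351W,V761I

Derivation:
At Gamma: gained [] -> total []
At Epsilon: gained ['C595I', 'S852W'] -> total ['C595I', 'S852W']
At Delta: gained ['K782H', 'V761I', 'T351W'] -> total ['C595I', 'K782H', 'S852W', 'T351W', 'V761I']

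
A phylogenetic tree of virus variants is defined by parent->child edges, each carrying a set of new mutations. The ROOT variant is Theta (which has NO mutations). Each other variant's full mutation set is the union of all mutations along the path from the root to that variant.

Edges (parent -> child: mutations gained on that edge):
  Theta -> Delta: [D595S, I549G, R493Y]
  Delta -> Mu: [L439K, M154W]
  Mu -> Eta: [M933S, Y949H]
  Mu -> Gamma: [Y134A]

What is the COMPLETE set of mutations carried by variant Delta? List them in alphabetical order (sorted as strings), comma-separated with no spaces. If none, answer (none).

At Theta: gained [] -> total []
At Delta: gained ['D595S', 'I549G', 'R493Y'] -> total ['D595S', 'I549G', 'R493Y']

Answer: D595S,I549G,R493Y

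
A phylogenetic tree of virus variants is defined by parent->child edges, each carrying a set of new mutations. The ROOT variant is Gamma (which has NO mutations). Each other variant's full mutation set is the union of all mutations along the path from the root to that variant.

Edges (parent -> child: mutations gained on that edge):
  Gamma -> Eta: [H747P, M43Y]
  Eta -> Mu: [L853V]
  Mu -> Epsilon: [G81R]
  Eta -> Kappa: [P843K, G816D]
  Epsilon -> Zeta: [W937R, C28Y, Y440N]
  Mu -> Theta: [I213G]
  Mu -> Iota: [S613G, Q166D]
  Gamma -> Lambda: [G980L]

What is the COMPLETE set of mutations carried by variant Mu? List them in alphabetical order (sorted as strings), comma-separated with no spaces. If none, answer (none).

Answer: H747P,L853V,M43Y

Derivation:
At Gamma: gained [] -> total []
At Eta: gained ['H747P', 'M43Y'] -> total ['H747P', 'M43Y']
At Mu: gained ['L853V'] -> total ['H747P', 'L853V', 'M43Y']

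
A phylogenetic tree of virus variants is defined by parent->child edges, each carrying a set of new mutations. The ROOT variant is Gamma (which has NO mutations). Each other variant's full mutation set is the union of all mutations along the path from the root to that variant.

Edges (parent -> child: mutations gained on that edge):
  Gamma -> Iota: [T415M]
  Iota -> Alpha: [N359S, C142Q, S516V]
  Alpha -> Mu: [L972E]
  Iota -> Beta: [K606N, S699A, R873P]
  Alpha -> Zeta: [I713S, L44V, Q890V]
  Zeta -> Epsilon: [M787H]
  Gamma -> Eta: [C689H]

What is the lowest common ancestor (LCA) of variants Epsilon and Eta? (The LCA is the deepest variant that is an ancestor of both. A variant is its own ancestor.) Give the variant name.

Answer: Gamma

Derivation:
Path from root to Epsilon: Gamma -> Iota -> Alpha -> Zeta -> Epsilon
  ancestors of Epsilon: {Gamma, Iota, Alpha, Zeta, Epsilon}
Path from root to Eta: Gamma -> Eta
  ancestors of Eta: {Gamma, Eta}
Common ancestors: {Gamma}
Walk up from Eta: Eta (not in ancestors of Epsilon), Gamma (in ancestors of Epsilon)
Deepest common ancestor (LCA) = Gamma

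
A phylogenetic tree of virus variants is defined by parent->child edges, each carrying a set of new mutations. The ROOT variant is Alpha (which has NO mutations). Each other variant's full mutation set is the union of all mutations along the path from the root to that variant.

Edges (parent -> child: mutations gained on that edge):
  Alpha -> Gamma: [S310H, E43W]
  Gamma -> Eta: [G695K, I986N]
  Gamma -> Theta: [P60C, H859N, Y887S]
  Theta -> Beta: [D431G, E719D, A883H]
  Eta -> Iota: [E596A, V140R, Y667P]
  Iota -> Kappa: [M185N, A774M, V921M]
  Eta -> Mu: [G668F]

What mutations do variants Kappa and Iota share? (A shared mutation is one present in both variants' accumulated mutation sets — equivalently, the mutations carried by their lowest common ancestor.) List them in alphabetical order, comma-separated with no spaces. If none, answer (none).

Answer: E43W,E596A,G695K,I986N,S310H,V140R,Y667P

Derivation:
Accumulating mutations along path to Kappa:
  At Alpha: gained [] -> total []
  At Gamma: gained ['S310H', 'E43W'] -> total ['E43W', 'S310H']
  At Eta: gained ['G695K', 'I986N'] -> total ['E43W', 'G695K', 'I986N', 'S310H']
  At Iota: gained ['E596A', 'V140R', 'Y667P'] -> total ['E43W', 'E596A', 'G695K', 'I986N', 'S310H', 'V140R', 'Y667P']
  At Kappa: gained ['M185N', 'A774M', 'V921M'] -> total ['A774M', 'E43W', 'E596A', 'G695K', 'I986N', 'M185N', 'S310H', 'V140R', 'V921M', 'Y667P']
Mutations(Kappa) = ['A774M', 'E43W', 'E596A', 'G695K', 'I986N', 'M185N', 'S310H', 'V140R', 'V921M', 'Y667P']
Accumulating mutations along path to Iota:
  At Alpha: gained [] -> total []
  At Gamma: gained ['S310H', 'E43W'] -> total ['E43W', 'S310H']
  At Eta: gained ['G695K', 'I986N'] -> total ['E43W', 'G695K', 'I986N', 'S310H']
  At Iota: gained ['E596A', 'V140R', 'Y667P'] -> total ['E43W', 'E596A', 'G695K', 'I986N', 'S310H', 'V140R', 'Y667P']
Mutations(Iota) = ['E43W', 'E596A', 'G695K', 'I986N', 'S310H', 'V140R', 'Y667P']
Intersection: ['A774M', 'E43W', 'E596A', 'G695K', 'I986N', 'M185N', 'S310H', 'V140R', 'V921M', 'Y667P'] ∩ ['E43W', 'E596A', 'G695K', 'I986N', 'S310H', 'V140R', 'Y667P'] = ['E43W', 'E596A', 'G695K', 'I986N', 'S310H', 'V140R', 'Y667P']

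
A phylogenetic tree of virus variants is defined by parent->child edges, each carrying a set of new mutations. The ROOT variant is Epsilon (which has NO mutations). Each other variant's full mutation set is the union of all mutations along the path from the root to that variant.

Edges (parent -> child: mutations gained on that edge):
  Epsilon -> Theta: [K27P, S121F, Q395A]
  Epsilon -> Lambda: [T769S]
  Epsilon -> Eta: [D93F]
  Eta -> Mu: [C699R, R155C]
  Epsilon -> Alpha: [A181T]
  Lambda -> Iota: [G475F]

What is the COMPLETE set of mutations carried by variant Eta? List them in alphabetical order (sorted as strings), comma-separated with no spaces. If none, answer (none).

Answer: D93F

Derivation:
At Epsilon: gained [] -> total []
At Eta: gained ['D93F'] -> total ['D93F']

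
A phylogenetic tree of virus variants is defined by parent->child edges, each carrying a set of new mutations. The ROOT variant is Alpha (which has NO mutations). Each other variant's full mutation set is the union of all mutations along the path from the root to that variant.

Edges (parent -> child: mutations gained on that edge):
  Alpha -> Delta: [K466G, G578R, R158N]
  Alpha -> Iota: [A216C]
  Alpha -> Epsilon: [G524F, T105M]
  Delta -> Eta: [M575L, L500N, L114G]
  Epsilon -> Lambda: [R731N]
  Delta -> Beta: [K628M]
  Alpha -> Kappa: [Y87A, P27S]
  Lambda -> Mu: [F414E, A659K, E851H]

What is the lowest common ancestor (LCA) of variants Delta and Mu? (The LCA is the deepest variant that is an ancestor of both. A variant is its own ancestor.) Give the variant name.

Path from root to Delta: Alpha -> Delta
  ancestors of Delta: {Alpha, Delta}
Path from root to Mu: Alpha -> Epsilon -> Lambda -> Mu
  ancestors of Mu: {Alpha, Epsilon, Lambda, Mu}
Common ancestors: {Alpha}
Walk up from Mu: Mu (not in ancestors of Delta), Lambda (not in ancestors of Delta), Epsilon (not in ancestors of Delta), Alpha (in ancestors of Delta)
Deepest common ancestor (LCA) = Alpha

Answer: Alpha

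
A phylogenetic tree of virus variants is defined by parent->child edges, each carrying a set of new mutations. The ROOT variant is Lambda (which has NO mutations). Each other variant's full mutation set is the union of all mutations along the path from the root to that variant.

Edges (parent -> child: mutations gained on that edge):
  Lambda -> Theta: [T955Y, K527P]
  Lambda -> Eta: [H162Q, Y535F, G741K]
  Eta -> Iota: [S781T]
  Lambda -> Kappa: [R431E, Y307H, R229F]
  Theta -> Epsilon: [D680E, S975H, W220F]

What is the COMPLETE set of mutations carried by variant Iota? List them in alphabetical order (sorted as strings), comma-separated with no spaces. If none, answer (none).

At Lambda: gained [] -> total []
At Eta: gained ['H162Q', 'Y535F', 'G741K'] -> total ['G741K', 'H162Q', 'Y535F']
At Iota: gained ['S781T'] -> total ['G741K', 'H162Q', 'S781T', 'Y535F']

Answer: G741K,H162Q,S781T,Y535F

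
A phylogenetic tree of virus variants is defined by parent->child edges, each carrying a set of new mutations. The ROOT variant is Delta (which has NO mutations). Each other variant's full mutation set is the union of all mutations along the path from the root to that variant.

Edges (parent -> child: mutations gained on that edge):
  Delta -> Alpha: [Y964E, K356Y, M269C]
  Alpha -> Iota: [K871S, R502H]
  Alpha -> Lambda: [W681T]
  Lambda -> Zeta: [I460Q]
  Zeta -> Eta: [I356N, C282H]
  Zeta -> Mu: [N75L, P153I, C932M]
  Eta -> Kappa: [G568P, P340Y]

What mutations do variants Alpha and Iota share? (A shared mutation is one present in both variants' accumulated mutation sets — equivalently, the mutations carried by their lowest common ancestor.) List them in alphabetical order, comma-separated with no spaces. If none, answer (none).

Accumulating mutations along path to Alpha:
  At Delta: gained [] -> total []
  At Alpha: gained ['Y964E', 'K356Y', 'M269C'] -> total ['K356Y', 'M269C', 'Y964E']
Mutations(Alpha) = ['K356Y', 'M269C', 'Y964E']
Accumulating mutations along path to Iota:
  At Delta: gained [] -> total []
  At Alpha: gained ['Y964E', 'K356Y', 'M269C'] -> total ['K356Y', 'M269C', 'Y964E']
  At Iota: gained ['K871S', 'R502H'] -> total ['K356Y', 'K871S', 'M269C', 'R502H', 'Y964E']
Mutations(Iota) = ['K356Y', 'K871S', 'M269C', 'R502H', 'Y964E']
Intersection: ['K356Y', 'M269C', 'Y964E'] ∩ ['K356Y', 'K871S', 'M269C', 'R502H', 'Y964E'] = ['K356Y', 'M269C', 'Y964E']

Answer: K356Y,M269C,Y964E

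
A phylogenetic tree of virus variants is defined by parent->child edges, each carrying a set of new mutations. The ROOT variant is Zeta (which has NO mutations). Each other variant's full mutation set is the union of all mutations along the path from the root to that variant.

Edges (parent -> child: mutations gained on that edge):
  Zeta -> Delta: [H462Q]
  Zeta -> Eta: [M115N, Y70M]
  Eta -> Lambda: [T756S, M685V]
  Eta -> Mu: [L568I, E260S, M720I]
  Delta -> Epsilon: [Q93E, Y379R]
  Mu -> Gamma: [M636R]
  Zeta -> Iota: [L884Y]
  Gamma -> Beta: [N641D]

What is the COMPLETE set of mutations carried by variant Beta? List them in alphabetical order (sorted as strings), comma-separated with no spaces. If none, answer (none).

Answer: E260S,L568I,M115N,M636R,M720I,N641D,Y70M

Derivation:
At Zeta: gained [] -> total []
At Eta: gained ['M115N', 'Y70M'] -> total ['M115N', 'Y70M']
At Mu: gained ['L568I', 'E260S', 'M720I'] -> total ['E260S', 'L568I', 'M115N', 'M720I', 'Y70M']
At Gamma: gained ['M636R'] -> total ['E260S', 'L568I', 'M115N', 'M636R', 'M720I', 'Y70M']
At Beta: gained ['N641D'] -> total ['E260S', 'L568I', 'M115N', 'M636R', 'M720I', 'N641D', 'Y70M']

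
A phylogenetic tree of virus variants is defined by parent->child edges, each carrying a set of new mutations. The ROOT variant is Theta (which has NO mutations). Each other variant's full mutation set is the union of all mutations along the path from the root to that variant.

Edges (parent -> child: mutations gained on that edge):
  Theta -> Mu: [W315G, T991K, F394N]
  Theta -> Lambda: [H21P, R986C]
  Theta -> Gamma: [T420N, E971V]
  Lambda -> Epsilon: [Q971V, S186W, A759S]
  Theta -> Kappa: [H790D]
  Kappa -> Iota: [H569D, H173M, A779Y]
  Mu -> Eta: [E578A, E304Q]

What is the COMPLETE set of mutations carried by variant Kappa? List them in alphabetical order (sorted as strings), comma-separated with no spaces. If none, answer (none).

At Theta: gained [] -> total []
At Kappa: gained ['H790D'] -> total ['H790D']

Answer: H790D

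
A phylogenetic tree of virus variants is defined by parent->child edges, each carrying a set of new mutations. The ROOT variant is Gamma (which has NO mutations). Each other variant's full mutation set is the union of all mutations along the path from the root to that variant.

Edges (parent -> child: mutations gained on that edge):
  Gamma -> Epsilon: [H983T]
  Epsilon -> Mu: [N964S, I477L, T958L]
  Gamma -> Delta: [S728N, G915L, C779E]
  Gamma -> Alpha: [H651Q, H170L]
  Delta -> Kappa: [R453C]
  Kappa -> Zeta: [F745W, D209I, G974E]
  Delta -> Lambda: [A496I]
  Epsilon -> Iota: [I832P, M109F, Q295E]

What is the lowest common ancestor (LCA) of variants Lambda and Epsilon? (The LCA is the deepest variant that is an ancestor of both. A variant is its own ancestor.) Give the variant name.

Answer: Gamma

Derivation:
Path from root to Lambda: Gamma -> Delta -> Lambda
  ancestors of Lambda: {Gamma, Delta, Lambda}
Path from root to Epsilon: Gamma -> Epsilon
  ancestors of Epsilon: {Gamma, Epsilon}
Common ancestors: {Gamma}
Walk up from Epsilon: Epsilon (not in ancestors of Lambda), Gamma (in ancestors of Lambda)
Deepest common ancestor (LCA) = Gamma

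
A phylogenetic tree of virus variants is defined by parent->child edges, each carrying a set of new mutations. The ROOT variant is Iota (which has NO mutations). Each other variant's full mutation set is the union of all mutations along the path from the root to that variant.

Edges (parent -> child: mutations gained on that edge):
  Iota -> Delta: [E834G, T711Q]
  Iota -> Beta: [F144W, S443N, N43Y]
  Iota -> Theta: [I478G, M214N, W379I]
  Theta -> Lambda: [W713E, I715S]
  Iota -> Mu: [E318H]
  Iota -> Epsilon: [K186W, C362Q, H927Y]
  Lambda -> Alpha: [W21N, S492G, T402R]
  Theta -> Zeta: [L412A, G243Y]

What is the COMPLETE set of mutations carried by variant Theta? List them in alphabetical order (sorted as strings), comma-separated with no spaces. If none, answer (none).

Answer: I478G,M214N,W379I

Derivation:
At Iota: gained [] -> total []
At Theta: gained ['I478G', 'M214N', 'W379I'] -> total ['I478G', 'M214N', 'W379I']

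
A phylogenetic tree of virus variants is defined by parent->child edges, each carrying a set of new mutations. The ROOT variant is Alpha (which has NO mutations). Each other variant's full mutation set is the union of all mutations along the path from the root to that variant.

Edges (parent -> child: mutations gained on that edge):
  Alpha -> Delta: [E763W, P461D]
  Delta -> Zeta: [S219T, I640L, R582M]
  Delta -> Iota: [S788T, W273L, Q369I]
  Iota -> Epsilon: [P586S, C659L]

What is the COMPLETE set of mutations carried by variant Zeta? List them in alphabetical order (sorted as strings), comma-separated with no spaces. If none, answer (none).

At Alpha: gained [] -> total []
At Delta: gained ['E763W', 'P461D'] -> total ['E763W', 'P461D']
At Zeta: gained ['S219T', 'I640L', 'R582M'] -> total ['E763W', 'I640L', 'P461D', 'R582M', 'S219T']

Answer: E763W,I640L,P461D,R582M,S219T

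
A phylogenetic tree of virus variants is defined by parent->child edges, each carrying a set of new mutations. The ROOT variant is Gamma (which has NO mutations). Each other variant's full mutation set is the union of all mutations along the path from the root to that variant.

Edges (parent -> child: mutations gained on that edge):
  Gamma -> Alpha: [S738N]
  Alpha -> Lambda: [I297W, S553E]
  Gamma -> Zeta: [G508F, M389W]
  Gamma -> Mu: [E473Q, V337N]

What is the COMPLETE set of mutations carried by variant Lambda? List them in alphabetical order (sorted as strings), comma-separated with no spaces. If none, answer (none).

At Gamma: gained [] -> total []
At Alpha: gained ['S738N'] -> total ['S738N']
At Lambda: gained ['I297W', 'S553E'] -> total ['I297W', 'S553E', 'S738N']

Answer: I297W,S553E,S738N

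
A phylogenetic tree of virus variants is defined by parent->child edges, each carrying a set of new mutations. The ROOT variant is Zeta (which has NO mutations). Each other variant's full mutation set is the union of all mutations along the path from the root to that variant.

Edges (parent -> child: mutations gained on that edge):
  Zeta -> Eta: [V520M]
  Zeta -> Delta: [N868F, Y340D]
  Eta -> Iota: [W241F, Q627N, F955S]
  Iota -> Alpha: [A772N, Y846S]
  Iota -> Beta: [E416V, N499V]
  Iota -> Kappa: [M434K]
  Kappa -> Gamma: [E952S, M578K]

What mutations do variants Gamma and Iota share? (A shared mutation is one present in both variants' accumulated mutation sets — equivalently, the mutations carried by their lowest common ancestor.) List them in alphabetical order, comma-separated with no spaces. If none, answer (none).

Answer: F955S,Q627N,V520M,W241F

Derivation:
Accumulating mutations along path to Gamma:
  At Zeta: gained [] -> total []
  At Eta: gained ['V520M'] -> total ['V520M']
  At Iota: gained ['W241F', 'Q627N', 'F955S'] -> total ['F955S', 'Q627N', 'V520M', 'W241F']
  At Kappa: gained ['M434K'] -> total ['F955S', 'M434K', 'Q627N', 'V520M', 'W241F']
  At Gamma: gained ['E952S', 'M578K'] -> total ['E952S', 'F955S', 'M434K', 'M578K', 'Q627N', 'V520M', 'W241F']
Mutations(Gamma) = ['E952S', 'F955S', 'M434K', 'M578K', 'Q627N', 'V520M', 'W241F']
Accumulating mutations along path to Iota:
  At Zeta: gained [] -> total []
  At Eta: gained ['V520M'] -> total ['V520M']
  At Iota: gained ['W241F', 'Q627N', 'F955S'] -> total ['F955S', 'Q627N', 'V520M', 'W241F']
Mutations(Iota) = ['F955S', 'Q627N', 'V520M', 'W241F']
Intersection: ['E952S', 'F955S', 'M434K', 'M578K', 'Q627N', 'V520M', 'W241F'] ∩ ['F955S', 'Q627N', 'V520M', 'W241F'] = ['F955S', 'Q627N', 'V520M', 'W241F']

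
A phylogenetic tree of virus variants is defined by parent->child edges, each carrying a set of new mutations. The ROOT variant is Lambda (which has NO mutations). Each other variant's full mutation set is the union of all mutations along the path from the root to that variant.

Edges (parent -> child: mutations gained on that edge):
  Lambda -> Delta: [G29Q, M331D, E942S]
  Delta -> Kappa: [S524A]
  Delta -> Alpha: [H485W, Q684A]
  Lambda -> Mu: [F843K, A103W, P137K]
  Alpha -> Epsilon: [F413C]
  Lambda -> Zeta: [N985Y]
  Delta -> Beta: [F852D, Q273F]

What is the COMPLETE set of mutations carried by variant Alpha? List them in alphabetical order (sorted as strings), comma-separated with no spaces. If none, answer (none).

Answer: E942S,G29Q,H485W,M331D,Q684A

Derivation:
At Lambda: gained [] -> total []
At Delta: gained ['G29Q', 'M331D', 'E942S'] -> total ['E942S', 'G29Q', 'M331D']
At Alpha: gained ['H485W', 'Q684A'] -> total ['E942S', 'G29Q', 'H485W', 'M331D', 'Q684A']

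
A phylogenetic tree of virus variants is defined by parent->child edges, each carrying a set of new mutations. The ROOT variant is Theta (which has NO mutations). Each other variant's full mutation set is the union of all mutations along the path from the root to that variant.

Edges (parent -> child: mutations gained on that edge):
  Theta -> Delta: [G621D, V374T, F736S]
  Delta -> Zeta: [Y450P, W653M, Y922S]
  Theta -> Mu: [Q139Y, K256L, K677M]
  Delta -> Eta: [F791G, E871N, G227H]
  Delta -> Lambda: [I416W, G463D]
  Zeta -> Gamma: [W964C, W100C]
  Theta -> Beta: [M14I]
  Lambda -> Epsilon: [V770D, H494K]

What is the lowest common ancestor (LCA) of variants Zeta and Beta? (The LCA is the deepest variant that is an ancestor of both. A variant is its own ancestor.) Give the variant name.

Path from root to Zeta: Theta -> Delta -> Zeta
  ancestors of Zeta: {Theta, Delta, Zeta}
Path from root to Beta: Theta -> Beta
  ancestors of Beta: {Theta, Beta}
Common ancestors: {Theta}
Walk up from Beta: Beta (not in ancestors of Zeta), Theta (in ancestors of Zeta)
Deepest common ancestor (LCA) = Theta

Answer: Theta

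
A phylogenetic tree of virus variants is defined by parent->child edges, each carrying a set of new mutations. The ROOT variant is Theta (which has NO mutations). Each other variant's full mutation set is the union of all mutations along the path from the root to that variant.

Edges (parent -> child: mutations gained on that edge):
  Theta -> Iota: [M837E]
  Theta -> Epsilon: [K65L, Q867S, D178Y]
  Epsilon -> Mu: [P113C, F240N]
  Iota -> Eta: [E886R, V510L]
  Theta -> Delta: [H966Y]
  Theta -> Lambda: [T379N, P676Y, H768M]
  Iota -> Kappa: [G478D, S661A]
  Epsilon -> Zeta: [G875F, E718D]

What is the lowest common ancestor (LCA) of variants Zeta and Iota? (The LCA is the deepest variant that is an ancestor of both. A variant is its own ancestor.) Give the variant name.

Path from root to Zeta: Theta -> Epsilon -> Zeta
  ancestors of Zeta: {Theta, Epsilon, Zeta}
Path from root to Iota: Theta -> Iota
  ancestors of Iota: {Theta, Iota}
Common ancestors: {Theta}
Walk up from Iota: Iota (not in ancestors of Zeta), Theta (in ancestors of Zeta)
Deepest common ancestor (LCA) = Theta

Answer: Theta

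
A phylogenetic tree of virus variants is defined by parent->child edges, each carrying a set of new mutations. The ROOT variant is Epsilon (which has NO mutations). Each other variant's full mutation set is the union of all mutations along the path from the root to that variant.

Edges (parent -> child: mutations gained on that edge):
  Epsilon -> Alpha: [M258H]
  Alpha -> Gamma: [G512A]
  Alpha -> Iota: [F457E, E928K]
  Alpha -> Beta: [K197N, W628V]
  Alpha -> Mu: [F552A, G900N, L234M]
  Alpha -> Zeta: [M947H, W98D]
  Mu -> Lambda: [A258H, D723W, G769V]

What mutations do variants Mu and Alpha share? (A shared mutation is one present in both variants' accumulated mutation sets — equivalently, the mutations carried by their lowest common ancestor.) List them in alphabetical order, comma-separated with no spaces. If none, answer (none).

Accumulating mutations along path to Mu:
  At Epsilon: gained [] -> total []
  At Alpha: gained ['M258H'] -> total ['M258H']
  At Mu: gained ['F552A', 'G900N', 'L234M'] -> total ['F552A', 'G900N', 'L234M', 'M258H']
Mutations(Mu) = ['F552A', 'G900N', 'L234M', 'M258H']
Accumulating mutations along path to Alpha:
  At Epsilon: gained [] -> total []
  At Alpha: gained ['M258H'] -> total ['M258H']
Mutations(Alpha) = ['M258H']
Intersection: ['F552A', 'G900N', 'L234M', 'M258H'] ∩ ['M258H'] = ['M258H']

Answer: M258H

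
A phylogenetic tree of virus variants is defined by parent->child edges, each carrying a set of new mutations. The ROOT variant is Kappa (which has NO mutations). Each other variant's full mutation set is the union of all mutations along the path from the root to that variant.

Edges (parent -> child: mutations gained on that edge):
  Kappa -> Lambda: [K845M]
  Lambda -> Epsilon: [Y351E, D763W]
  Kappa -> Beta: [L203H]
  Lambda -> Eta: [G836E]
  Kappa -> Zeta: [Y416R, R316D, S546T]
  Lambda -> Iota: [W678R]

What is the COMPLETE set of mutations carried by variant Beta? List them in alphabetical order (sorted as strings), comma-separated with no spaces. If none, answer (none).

Answer: L203H

Derivation:
At Kappa: gained [] -> total []
At Beta: gained ['L203H'] -> total ['L203H']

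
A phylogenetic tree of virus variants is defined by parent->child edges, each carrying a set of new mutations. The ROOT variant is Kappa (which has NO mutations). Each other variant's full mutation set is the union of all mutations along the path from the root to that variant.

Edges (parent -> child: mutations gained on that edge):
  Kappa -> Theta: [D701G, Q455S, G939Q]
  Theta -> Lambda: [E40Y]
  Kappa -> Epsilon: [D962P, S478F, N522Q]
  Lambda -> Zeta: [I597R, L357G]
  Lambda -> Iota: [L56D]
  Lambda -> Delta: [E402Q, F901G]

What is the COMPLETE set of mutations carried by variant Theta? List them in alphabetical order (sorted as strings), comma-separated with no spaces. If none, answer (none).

At Kappa: gained [] -> total []
At Theta: gained ['D701G', 'Q455S', 'G939Q'] -> total ['D701G', 'G939Q', 'Q455S']

Answer: D701G,G939Q,Q455S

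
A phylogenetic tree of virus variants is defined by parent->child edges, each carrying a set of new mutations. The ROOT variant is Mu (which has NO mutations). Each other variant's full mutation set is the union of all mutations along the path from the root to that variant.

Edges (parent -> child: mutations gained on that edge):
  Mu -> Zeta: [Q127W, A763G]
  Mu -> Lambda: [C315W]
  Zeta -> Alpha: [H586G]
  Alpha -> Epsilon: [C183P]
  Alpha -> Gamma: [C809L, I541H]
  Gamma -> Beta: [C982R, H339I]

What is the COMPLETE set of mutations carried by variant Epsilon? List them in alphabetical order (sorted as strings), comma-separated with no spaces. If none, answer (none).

Answer: A763G,C183P,H586G,Q127W

Derivation:
At Mu: gained [] -> total []
At Zeta: gained ['Q127W', 'A763G'] -> total ['A763G', 'Q127W']
At Alpha: gained ['H586G'] -> total ['A763G', 'H586G', 'Q127W']
At Epsilon: gained ['C183P'] -> total ['A763G', 'C183P', 'H586G', 'Q127W']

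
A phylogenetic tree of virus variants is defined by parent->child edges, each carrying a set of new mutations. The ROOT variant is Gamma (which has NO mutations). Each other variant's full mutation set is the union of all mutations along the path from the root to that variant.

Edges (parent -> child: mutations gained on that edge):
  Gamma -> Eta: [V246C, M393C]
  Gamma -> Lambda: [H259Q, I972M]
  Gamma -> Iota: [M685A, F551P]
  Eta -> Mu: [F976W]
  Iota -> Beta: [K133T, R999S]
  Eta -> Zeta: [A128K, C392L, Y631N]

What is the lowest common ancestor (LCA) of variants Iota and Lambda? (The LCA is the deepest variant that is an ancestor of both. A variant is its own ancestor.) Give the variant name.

Answer: Gamma

Derivation:
Path from root to Iota: Gamma -> Iota
  ancestors of Iota: {Gamma, Iota}
Path from root to Lambda: Gamma -> Lambda
  ancestors of Lambda: {Gamma, Lambda}
Common ancestors: {Gamma}
Walk up from Lambda: Lambda (not in ancestors of Iota), Gamma (in ancestors of Iota)
Deepest common ancestor (LCA) = Gamma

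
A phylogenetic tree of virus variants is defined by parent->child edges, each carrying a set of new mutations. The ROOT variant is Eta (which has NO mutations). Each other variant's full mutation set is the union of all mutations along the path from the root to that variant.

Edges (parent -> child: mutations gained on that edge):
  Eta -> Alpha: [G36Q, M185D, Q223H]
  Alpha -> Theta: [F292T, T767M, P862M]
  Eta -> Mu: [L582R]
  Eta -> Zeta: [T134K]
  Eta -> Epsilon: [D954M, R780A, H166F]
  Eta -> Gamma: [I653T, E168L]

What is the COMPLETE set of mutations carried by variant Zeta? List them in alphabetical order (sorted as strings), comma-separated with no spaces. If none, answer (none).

Answer: T134K

Derivation:
At Eta: gained [] -> total []
At Zeta: gained ['T134K'] -> total ['T134K']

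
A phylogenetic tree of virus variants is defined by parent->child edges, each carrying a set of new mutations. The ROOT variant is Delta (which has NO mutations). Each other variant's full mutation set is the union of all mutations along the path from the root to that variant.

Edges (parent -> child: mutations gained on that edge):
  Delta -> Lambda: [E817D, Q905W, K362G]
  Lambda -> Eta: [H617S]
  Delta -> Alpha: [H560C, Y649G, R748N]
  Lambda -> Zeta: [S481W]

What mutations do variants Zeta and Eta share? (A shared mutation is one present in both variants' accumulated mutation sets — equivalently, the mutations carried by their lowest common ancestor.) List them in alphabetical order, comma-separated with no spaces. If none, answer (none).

Answer: E817D,K362G,Q905W

Derivation:
Accumulating mutations along path to Zeta:
  At Delta: gained [] -> total []
  At Lambda: gained ['E817D', 'Q905W', 'K362G'] -> total ['E817D', 'K362G', 'Q905W']
  At Zeta: gained ['S481W'] -> total ['E817D', 'K362G', 'Q905W', 'S481W']
Mutations(Zeta) = ['E817D', 'K362G', 'Q905W', 'S481W']
Accumulating mutations along path to Eta:
  At Delta: gained [] -> total []
  At Lambda: gained ['E817D', 'Q905W', 'K362G'] -> total ['E817D', 'K362G', 'Q905W']
  At Eta: gained ['H617S'] -> total ['E817D', 'H617S', 'K362G', 'Q905W']
Mutations(Eta) = ['E817D', 'H617S', 'K362G', 'Q905W']
Intersection: ['E817D', 'K362G', 'Q905W', 'S481W'] ∩ ['E817D', 'H617S', 'K362G', 'Q905W'] = ['E817D', 'K362G', 'Q905W']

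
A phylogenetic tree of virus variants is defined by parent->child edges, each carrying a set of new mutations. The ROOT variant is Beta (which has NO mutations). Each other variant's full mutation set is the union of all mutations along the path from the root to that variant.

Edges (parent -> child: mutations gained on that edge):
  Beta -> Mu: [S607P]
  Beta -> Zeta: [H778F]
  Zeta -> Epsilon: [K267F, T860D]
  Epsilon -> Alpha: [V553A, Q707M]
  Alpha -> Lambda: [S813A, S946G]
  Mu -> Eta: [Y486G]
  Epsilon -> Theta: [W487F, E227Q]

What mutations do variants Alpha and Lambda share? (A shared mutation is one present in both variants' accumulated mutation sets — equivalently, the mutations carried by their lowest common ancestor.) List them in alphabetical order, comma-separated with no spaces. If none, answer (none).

Answer: H778F,K267F,Q707M,T860D,V553A

Derivation:
Accumulating mutations along path to Alpha:
  At Beta: gained [] -> total []
  At Zeta: gained ['H778F'] -> total ['H778F']
  At Epsilon: gained ['K267F', 'T860D'] -> total ['H778F', 'K267F', 'T860D']
  At Alpha: gained ['V553A', 'Q707M'] -> total ['H778F', 'K267F', 'Q707M', 'T860D', 'V553A']
Mutations(Alpha) = ['H778F', 'K267F', 'Q707M', 'T860D', 'V553A']
Accumulating mutations along path to Lambda:
  At Beta: gained [] -> total []
  At Zeta: gained ['H778F'] -> total ['H778F']
  At Epsilon: gained ['K267F', 'T860D'] -> total ['H778F', 'K267F', 'T860D']
  At Alpha: gained ['V553A', 'Q707M'] -> total ['H778F', 'K267F', 'Q707M', 'T860D', 'V553A']
  At Lambda: gained ['S813A', 'S946G'] -> total ['H778F', 'K267F', 'Q707M', 'S813A', 'S946G', 'T860D', 'V553A']
Mutations(Lambda) = ['H778F', 'K267F', 'Q707M', 'S813A', 'S946G', 'T860D', 'V553A']
Intersection: ['H778F', 'K267F', 'Q707M', 'T860D', 'V553A'] ∩ ['H778F', 'K267F', 'Q707M', 'S813A', 'S946G', 'T860D', 'V553A'] = ['H778F', 'K267F', 'Q707M', 'T860D', 'V553A']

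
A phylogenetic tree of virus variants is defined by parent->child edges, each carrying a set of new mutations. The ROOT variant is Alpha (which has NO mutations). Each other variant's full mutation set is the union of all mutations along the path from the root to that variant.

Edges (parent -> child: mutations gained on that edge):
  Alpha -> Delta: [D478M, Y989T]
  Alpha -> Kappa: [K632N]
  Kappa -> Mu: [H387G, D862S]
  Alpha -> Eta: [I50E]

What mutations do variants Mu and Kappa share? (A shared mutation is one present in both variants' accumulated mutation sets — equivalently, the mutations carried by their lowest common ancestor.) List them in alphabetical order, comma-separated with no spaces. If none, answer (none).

Answer: K632N

Derivation:
Accumulating mutations along path to Mu:
  At Alpha: gained [] -> total []
  At Kappa: gained ['K632N'] -> total ['K632N']
  At Mu: gained ['H387G', 'D862S'] -> total ['D862S', 'H387G', 'K632N']
Mutations(Mu) = ['D862S', 'H387G', 'K632N']
Accumulating mutations along path to Kappa:
  At Alpha: gained [] -> total []
  At Kappa: gained ['K632N'] -> total ['K632N']
Mutations(Kappa) = ['K632N']
Intersection: ['D862S', 'H387G', 'K632N'] ∩ ['K632N'] = ['K632N']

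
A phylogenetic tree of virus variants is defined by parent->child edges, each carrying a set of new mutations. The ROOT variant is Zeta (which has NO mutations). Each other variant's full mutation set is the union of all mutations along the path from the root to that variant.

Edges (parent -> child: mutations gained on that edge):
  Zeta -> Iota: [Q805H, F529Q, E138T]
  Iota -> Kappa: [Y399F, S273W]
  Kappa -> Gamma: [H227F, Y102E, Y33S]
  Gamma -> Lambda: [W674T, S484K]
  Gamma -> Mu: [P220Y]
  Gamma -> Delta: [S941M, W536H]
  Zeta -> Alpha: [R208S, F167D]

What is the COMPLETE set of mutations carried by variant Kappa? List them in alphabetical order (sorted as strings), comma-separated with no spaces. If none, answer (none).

At Zeta: gained [] -> total []
At Iota: gained ['Q805H', 'F529Q', 'E138T'] -> total ['E138T', 'F529Q', 'Q805H']
At Kappa: gained ['Y399F', 'S273W'] -> total ['E138T', 'F529Q', 'Q805H', 'S273W', 'Y399F']

Answer: E138T,F529Q,Q805H,S273W,Y399F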